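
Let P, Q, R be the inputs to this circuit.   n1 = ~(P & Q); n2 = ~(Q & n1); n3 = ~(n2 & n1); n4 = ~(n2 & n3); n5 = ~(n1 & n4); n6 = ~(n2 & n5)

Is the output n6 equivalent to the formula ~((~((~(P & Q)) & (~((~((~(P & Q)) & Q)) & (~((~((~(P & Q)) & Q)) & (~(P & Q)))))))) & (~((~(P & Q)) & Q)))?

n1 = ~(P & Q)
n2 = ~(Q & n1) = ~(Q & (~(P & Q)))
n3 = ~(n2 & n1) = ~((~(Q & (~(P & Q)))) & (~(P & Q)))
n4 = ~(n2 & n3) = ~((~(Q & (~(P & Q)))) & (~((~(Q & (~(P & Q)))) & (~(P & Q)))))
n5 = ~(n1 & n4) = ~((~(P & Q)) & (~((~(Q & (~(P & Q)))) & (~((~(Q & (~(P & Q)))) & (~(P & Q)))))))
n6 = ~(n2 & n5) = ~((~(Q & (~(P & Q)))) & (~((~(P & Q)) & (~((~(Q & (~(P & Q)))) & (~((~(Q & (~(P & Q)))) & (~(P & Q)))))))))
At P=1, Q=1, R=0: circuit gives 0, formula gives 0.
At P=0, Q=0, R=0: circuit gives 1, formula gives 1.
Agrees on all 8 inputs.

Yes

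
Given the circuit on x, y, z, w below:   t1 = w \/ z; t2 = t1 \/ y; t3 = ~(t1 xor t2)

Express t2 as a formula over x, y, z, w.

t1 = w \/ z
t2 = t1 \/ y = (w \/ z) \/ y

(w \/ z) \/ y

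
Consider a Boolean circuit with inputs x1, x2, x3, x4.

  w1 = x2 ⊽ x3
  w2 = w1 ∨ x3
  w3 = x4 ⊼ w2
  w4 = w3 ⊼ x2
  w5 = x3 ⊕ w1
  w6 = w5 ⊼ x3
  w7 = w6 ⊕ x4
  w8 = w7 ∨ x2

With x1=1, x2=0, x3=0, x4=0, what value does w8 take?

1

w1 = 0 ⊽ 0 = 1
w5 = 0 ⊕ 1 = 1
w6 = 1 ⊼ 0 = 1
w7 = 1 ⊕ 0 = 1
w8 = 1 ∨ 0 = 1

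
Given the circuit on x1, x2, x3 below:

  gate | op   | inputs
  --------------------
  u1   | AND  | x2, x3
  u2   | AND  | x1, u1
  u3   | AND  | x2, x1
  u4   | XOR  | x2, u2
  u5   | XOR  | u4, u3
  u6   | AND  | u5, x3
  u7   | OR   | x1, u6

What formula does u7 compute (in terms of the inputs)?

u1 = x2 AND x3
u2 = x1 AND u1 = x1 AND (x2 AND x3)
u3 = x2 AND x1
u4 = x2 XOR u2 = x2 XOR (x1 AND (x2 AND x3))
u5 = u4 XOR u3 = (x2 XOR (x1 AND (x2 AND x3))) XOR (x2 AND x1)
u6 = u5 AND x3 = ((x2 XOR (x1 AND (x2 AND x3))) XOR (x2 AND x1)) AND x3
u7 = x1 OR u6 = x1 OR (((x2 XOR (x1 AND (x2 AND x3))) XOR (x2 AND x1)) AND x3)

x1 OR (((x2 XOR (x1 AND (x2 AND x3))) XOR (x2 AND x1)) AND x3)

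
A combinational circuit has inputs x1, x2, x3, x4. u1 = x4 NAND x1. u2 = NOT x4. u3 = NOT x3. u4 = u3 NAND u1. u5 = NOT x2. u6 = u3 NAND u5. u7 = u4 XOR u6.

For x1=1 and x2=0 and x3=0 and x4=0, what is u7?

u1 = 0 NAND 1 = 1
u3 = NOT 0 = 1
u4 = 1 NAND 1 = 0
u5 = NOT 0 = 1
u6 = 1 NAND 1 = 0
u7 = 0 XOR 0 = 0

0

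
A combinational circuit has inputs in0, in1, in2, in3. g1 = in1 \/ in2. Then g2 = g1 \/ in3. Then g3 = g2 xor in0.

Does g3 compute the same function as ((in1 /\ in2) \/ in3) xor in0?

No

g1 = in1 \/ in2
g2 = g1 \/ in3 = (in1 \/ in2) \/ in3
g3 = g2 xor in0 = ((in1 \/ in2) \/ in3) xor in0
At in0=0, in1=0, in2=1, in3=0: circuit gives 1, formula gives 0.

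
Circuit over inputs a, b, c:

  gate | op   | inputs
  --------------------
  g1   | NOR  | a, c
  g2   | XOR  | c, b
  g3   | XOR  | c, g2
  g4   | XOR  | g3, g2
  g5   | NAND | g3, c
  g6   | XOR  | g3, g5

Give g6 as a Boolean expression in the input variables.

g2 = c XOR b
g3 = c XOR g2 = c XOR (c XOR b)
g5 = g3 NAND c = (c XOR (c XOR b)) NAND c
g6 = g3 XOR g5 = (c XOR (c XOR b)) XOR ((c XOR (c XOR b)) NAND c)

(c XOR (c XOR b)) XOR ((c XOR (c XOR b)) NAND c)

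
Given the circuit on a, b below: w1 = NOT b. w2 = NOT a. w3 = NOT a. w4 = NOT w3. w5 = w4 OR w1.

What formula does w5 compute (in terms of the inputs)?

NOT NOT a OR NOT b

w1 = NOT b
w3 = NOT a
w4 = NOT w3 = NOT NOT a
w5 = w4 OR w1 = NOT NOT a OR NOT b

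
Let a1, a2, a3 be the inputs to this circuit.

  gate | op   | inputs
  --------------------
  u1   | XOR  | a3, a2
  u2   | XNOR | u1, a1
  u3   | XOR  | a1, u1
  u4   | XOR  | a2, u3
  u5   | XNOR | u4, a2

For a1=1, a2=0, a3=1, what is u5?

u1 = 1 XOR 0 = 1
u3 = 1 XOR 1 = 0
u4 = 0 XOR 0 = 0
u5 = 0 XNOR 0 = 1

1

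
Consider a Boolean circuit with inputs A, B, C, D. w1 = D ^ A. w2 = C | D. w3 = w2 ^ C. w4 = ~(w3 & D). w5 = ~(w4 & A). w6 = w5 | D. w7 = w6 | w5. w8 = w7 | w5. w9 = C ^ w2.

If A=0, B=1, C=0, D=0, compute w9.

0

w2 = 0 | 0 = 0
w9 = 0 ^ 0 = 0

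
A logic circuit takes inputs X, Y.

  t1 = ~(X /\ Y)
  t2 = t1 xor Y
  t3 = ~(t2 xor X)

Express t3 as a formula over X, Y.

~(((~(X /\ Y)) xor Y) xor X)

t1 = ~(X /\ Y)
t2 = t1 xor Y = (~(X /\ Y)) xor Y
t3 = ~(t2 xor X) = ~(((~(X /\ Y)) xor Y) xor X)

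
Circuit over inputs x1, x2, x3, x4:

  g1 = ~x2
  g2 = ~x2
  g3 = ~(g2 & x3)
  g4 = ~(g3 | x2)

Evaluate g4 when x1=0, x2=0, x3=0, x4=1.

0

g2 = ~0 = 1
g3 = ~(1 & 0) = 1
g4 = ~(1 | 0) = 0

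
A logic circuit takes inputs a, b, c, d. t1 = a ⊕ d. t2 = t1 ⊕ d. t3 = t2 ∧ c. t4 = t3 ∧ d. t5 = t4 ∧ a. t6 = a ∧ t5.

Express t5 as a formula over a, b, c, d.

((((a ⊕ d) ⊕ d) ∧ c) ∧ d) ∧ a

t1 = a ⊕ d
t2 = t1 ⊕ d = (a ⊕ d) ⊕ d
t3 = t2 ∧ c = ((a ⊕ d) ⊕ d) ∧ c
t4 = t3 ∧ d = (((a ⊕ d) ⊕ d) ∧ c) ∧ d
t5 = t4 ∧ a = ((((a ⊕ d) ⊕ d) ∧ c) ∧ d) ∧ a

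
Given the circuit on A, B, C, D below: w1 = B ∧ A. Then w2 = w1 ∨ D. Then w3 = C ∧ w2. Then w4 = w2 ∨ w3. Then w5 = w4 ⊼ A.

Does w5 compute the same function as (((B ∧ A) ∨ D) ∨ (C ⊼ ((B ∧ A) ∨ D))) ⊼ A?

w1 = B ∧ A
w2 = w1 ∨ D = (B ∧ A) ∨ D
w3 = C ∧ w2 = C ∧ ((B ∧ A) ∨ D)
w4 = w2 ∨ w3 = ((B ∧ A) ∨ D) ∨ (C ∧ ((B ∧ A) ∨ D))
w5 = w4 ⊼ A = (((B ∧ A) ∨ D) ∨ (C ∧ ((B ∧ A) ∨ D))) ⊼ A
At A=1, B=0, C=0, D=0: circuit gives 1, formula gives 0.

No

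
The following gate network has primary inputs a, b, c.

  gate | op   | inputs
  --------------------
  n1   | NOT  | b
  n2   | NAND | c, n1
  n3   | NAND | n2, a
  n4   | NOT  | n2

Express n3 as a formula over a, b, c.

n1 = NOT b
n2 = c NAND n1 = c NAND NOT b
n3 = n2 NAND a = (c NAND NOT b) NAND a

(c NAND NOT b) NAND a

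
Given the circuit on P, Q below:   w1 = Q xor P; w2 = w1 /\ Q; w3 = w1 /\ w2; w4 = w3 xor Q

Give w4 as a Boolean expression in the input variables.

((Q xor P) /\ ((Q xor P) /\ Q)) xor Q

w1 = Q xor P
w2 = w1 /\ Q = (Q xor P) /\ Q
w3 = w1 /\ w2 = (Q xor P) /\ ((Q xor P) /\ Q)
w4 = w3 xor Q = ((Q xor P) /\ ((Q xor P) /\ Q)) xor Q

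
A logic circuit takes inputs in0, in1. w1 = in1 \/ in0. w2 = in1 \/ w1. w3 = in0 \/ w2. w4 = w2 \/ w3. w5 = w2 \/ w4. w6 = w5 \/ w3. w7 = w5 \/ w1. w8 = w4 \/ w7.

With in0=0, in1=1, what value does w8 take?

1

w1 = 1 \/ 0 = 1
w2 = 1 \/ 1 = 1
w3 = 0 \/ 1 = 1
w4 = 1 \/ 1 = 1
w5 = 1 \/ 1 = 1
w7 = 1 \/ 1 = 1
w8 = 1 \/ 1 = 1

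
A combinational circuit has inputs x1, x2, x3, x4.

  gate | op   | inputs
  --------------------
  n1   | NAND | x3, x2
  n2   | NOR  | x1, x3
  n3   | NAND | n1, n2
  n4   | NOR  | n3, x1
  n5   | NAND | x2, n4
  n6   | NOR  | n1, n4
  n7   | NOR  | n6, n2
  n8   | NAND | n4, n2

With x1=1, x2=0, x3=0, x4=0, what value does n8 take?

1

n1 = 0 NAND 0 = 1
n2 = 1 NOR 0 = 0
n3 = 1 NAND 0 = 1
n4 = 1 NOR 1 = 0
n8 = 0 NAND 0 = 1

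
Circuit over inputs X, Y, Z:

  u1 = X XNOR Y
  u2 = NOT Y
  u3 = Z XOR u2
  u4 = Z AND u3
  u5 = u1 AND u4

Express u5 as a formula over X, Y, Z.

u1 = X XNOR Y
u2 = NOT Y
u3 = Z XOR u2 = Z XOR NOT Y
u4 = Z AND u3 = Z AND (Z XOR NOT Y)
u5 = u1 AND u4 = (X XNOR Y) AND (Z AND (Z XOR NOT Y))

(X XNOR Y) AND (Z AND (Z XOR NOT Y))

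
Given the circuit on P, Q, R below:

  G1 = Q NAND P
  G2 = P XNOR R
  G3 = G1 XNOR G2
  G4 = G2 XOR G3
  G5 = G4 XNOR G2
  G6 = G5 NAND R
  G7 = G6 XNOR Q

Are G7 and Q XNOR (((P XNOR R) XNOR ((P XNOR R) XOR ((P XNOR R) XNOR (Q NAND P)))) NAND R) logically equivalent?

Yes

G1 = Q NAND P
G2 = P XNOR R
G3 = G1 XNOR G2 = (Q NAND P) XNOR (P XNOR R)
G4 = G2 XOR G3 = (P XNOR R) XOR ((Q NAND P) XNOR (P XNOR R))
G5 = G4 XNOR G2 = ((P XNOR R) XOR ((Q NAND P) XNOR (P XNOR R))) XNOR (P XNOR R)
G6 = G5 NAND R = (((P XNOR R) XOR ((Q NAND P) XNOR (P XNOR R))) XNOR (P XNOR R)) NAND R
G7 = G6 XNOR Q = ((((P XNOR R) XOR ((Q NAND P) XNOR (P XNOR R))) XNOR (P XNOR R)) NAND R) XNOR Q
At P=0, Q=0, R=0: circuit gives 0, formula gives 0.
At P=0, Q=0, R=1: circuit gives 1, formula gives 1.
Agrees on all 8 inputs.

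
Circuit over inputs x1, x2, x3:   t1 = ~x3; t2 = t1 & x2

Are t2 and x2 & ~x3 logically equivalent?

t1 = ~x3
t2 = t1 & x2 = ~x3 & x2
At x1=0, x2=0, x3=0: circuit gives 0, formula gives 0.
At x1=0, x2=1, x3=0: circuit gives 1, formula gives 1.
Agrees on all 8 inputs.

Yes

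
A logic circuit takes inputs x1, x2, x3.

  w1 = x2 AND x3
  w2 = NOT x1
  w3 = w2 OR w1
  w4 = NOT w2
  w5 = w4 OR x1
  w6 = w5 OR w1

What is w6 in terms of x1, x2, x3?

(NOT NOT x1 OR x1) OR (x2 AND x3)

w1 = x2 AND x3
w2 = NOT x1
w4 = NOT w2 = NOT NOT x1
w5 = w4 OR x1 = NOT NOT x1 OR x1
w6 = w5 OR w1 = (NOT NOT x1 OR x1) OR (x2 AND x3)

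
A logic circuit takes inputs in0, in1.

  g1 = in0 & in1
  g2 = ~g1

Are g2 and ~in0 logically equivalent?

g1 = in0 & in1
g2 = ~g1 = ~(in0 & in1)
At in0=1, in1=0: circuit gives 1, formula gives 0.

No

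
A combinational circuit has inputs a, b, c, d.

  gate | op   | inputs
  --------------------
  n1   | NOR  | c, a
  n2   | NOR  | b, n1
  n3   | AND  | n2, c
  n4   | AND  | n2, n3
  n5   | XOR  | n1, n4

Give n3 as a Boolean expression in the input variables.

(b NOR (c NOR a)) AND c

n1 = c NOR a
n2 = b NOR n1 = b NOR (c NOR a)
n3 = n2 AND c = (b NOR (c NOR a)) AND c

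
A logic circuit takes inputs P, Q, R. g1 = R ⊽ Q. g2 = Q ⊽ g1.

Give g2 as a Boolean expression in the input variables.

Q ⊽ (R ⊽ Q)

g1 = R ⊽ Q
g2 = Q ⊽ g1 = Q ⊽ (R ⊽ Q)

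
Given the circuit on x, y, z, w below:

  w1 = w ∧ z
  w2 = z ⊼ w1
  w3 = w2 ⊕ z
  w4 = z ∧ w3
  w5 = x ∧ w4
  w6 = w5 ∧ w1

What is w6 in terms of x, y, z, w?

(x ∧ (z ∧ ((z ⊼ (w ∧ z)) ⊕ z))) ∧ (w ∧ z)

w1 = w ∧ z
w2 = z ⊼ w1 = z ⊼ (w ∧ z)
w3 = w2 ⊕ z = (z ⊼ (w ∧ z)) ⊕ z
w4 = z ∧ w3 = z ∧ ((z ⊼ (w ∧ z)) ⊕ z)
w5 = x ∧ w4 = x ∧ (z ∧ ((z ⊼ (w ∧ z)) ⊕ z))
w6 = w5 ∧ w1 = (x ∧ (z ∧ ((z ⊼ (w ∧ z)) ⊕ z))) ∧ (w ∧ z)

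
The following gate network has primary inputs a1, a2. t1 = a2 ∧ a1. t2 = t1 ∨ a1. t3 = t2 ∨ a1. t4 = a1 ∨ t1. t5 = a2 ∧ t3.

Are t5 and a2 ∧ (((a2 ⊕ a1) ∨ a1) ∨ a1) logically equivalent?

No

t1 = a2 ∧ a1
t2 = t1 ∨ a1 = (a2 ∧ a1) ∨ a1
t3 = t2 ∨ a1 = ((a2 ∧ a1) ∨ a1) ∨ a1
t5 = a2 ∧ t3 = a2 ∧ (((a2 ∧ a1) ∨ a1) ∨ a1)
At a1=0, a2=1: circuit gives 0, formula gives 1.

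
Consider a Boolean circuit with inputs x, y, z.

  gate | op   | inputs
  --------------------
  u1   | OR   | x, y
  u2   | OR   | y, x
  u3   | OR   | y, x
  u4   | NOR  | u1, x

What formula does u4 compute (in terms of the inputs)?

(x OR y) NOR x

u1 = x OR y
u4 = u1 NOR x = (x OR y) NOR x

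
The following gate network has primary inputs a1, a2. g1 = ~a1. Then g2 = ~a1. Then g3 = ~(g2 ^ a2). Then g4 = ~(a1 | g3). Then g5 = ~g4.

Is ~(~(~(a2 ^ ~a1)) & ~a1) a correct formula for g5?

Yes

g2 = ~a1
g3 = ~(g2 ^ a2) = ~(~a1 ^ a2)
g4 = ~(a1 | g3) = ~(a1 | (~(~a1 ^ a2)))
g5 = ~g4 = ~(~(a1 | (~(~a1 ^ a2))))
At a1=0, a2=0: circuit gives 0, formula gives 0.
At a1=0, a2=1: circuit gives 1, formula gives 1.
Agrees on all 4 inputs.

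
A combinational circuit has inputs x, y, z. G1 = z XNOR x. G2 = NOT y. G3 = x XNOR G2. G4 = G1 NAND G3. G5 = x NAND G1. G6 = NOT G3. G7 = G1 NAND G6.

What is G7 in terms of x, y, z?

(z XNOR x) NAND NOT (x XNOR NOT y)

G1 = z XNOR x
G2 = NOT y
G3 = x XNOR G2 = x XNOR NOT y
G6 = NOT G3 = NOT (x XNOR NOT y)
G7 = G1 NAND G6 = (z XNOR x) NAND NOT (x XNOR NOT y)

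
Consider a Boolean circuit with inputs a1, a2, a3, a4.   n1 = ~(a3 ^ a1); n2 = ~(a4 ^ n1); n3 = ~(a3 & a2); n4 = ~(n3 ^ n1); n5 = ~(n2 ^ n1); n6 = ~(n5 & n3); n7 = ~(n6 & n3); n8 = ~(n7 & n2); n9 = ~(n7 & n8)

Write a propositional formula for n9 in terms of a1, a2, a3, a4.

~((~((~((~((~(a4 ^ (~(a3 ^ a1)))) ^ (~(a3 ^ a1)))) & (~(a3 & a2)))) & (~(a3 & a2)))) & (~((~((~((~((~(a4 ^ (~(a3 ^ a1)))) ^ (~(a3 ^ a1)))) & (~(a3 & a2)))) & (~(a3 & a2)))) & (~(a4 ^ (~(a3 ^ a1)))))))

n1 = ~(a3 ^ a1)
n2 = ~(a4 ^ n1) = ~(a4 ^ (~(a3 ^ a1)))
n3 = ~(a3 & a2)
n5 = ~(n2 ^ n1) = ~((~(a4 ^ (~(a3 ^ a1)))) ^ (~(a3 ^ a1)))
n6 = ~(n5 & n3) = ~((~((~(a4 ^ (~(a3 ^ a1)))) ^ (~(a3 ^ a1)))) & (~(a3 & a2)))
n7 = ~(n6 & n3) = ~((~((~((~(a4 ^ (~(a3 ^ a1)))) ^ (~(a3 ^ a1)))) & (~(a3 & a2)))) & (~(a3 & a2)))
n8 = ~(n7 & n2) = ~((~((~((~((~(a4 ^ (~(a3 ^ a1)))) ^ (~(a3 ^ a1)))) & (~(a3 & a2)))) & (~(a3 & a2)))) & (~(a4 ^ (~(a3 ^ a1)))))
n9 = ~(n7 & n8) = ~((~((~((~((~(a4 ^ (~(a3 ^ a1)))) ^ (~(a3 ^ a1)))) & (~(a3 & a2)))) & (~(a3 & a2)))) & (~((~((~((~((~(a4 ^ (~(a3 ^ a1)))) ^ (~(a3 ^ a1)))) & (~(a3 & a2)))) & (~(a3 & a2)))) & (~(a4 ^ (~(a3 ^ a1)))))))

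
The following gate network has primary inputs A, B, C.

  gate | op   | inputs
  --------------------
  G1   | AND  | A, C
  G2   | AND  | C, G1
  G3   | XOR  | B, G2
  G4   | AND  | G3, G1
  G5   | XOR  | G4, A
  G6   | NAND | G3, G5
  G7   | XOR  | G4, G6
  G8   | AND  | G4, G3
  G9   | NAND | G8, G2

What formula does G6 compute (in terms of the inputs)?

(B XOR (C AND (A AND C))) NAND (((B XOR (C AND (A AND C))) AND (A AND C)) XOR A)

G1 = A AND C
G2 = C AND G1 = C AND (A AND C)
G3 = B XOR G2 = B XOR (C AND (A AND C))
G4 = G3 AND G1 = (B XOR (C AND (A AND C))) AND (A AND C)
G5 = G4 XOR A = ((B XOR (C AND (A AND C))) AND (A AND C)) XOR A
G6 = G3 NAND G5 = (B XOR (C AND (A AND C))) NAND (((B XOR (C AND (A AND C))) AND (A AND C)) XOR A)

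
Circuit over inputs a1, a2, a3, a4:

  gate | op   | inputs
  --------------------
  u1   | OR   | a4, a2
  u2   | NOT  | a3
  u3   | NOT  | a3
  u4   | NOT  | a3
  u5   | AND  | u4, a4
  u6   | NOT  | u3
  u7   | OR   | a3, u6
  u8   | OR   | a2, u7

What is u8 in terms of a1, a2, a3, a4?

a2 OR (a3 OR NOT NOT a3)

u3 = NOT a3
u6 = NOT u3 = NOT NOT a3
u7 = a3 OR u6 = a3 OR NOT NOT a3
u8 = a2 OR u7 = a2 OR (a3 OR NOT NOT a3)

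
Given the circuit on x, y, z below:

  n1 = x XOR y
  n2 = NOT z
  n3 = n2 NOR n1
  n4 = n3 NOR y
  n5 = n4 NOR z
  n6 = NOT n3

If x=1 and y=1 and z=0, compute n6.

1

n1 = 1 XOR 1 = 0
n2 = NOT 0 = 1
n3 = 1 NOR 0 = 0
n6 = NOT 0 = 1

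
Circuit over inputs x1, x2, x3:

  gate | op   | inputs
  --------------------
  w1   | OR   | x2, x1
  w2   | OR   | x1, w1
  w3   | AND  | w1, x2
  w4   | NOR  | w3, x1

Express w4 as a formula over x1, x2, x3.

w1 = x2 OR x1
w3 = w1 AND x2 = (x2 OR x1) AND x2
w4 = w3 NOR x1 = ((x2 OR x1) AND x2) NOR x1

((x2 OR x1) AND x2) NOR x1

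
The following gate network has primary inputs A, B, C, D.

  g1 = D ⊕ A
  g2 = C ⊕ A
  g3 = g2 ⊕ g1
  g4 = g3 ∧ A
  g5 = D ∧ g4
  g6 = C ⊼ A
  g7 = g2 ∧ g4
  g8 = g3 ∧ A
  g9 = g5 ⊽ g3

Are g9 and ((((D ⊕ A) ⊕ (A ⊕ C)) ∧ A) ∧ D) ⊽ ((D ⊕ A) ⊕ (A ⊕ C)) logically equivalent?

Yes

g1 = D ⊕ A
g2 = C ⊕ A
g3 = g2 ⊕ g1 = (C ⊕ A) ⊕ (D ⊕ A)
g4 = g3 ∧ A = ((C ⊕ A) ⊕ (D ⊕ A)) ∧ A
g5 = D ∧ g4 = D ∧ (((C ⊕ A) ⊕ (D ⊕ A)) ∧ A)
g9 = g5 ⊽ g3 = (D ∧ (((C ⊕ A) ⊕ (D ⊕ A)) ∧ A)) ⊽ ((C ⊕ A) ⊕ (D ⊕ A))
At A=0, B=0, C=0, D=1: circuit gives 0, formula gives 0.
At A=0, B=0, C=0, D=0: circuit gives 1, formula gives 1.
Agrees on all 16 inputs.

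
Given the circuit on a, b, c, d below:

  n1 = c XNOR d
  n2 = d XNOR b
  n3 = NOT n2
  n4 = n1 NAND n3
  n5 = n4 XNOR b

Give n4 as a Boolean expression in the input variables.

(c XNOR d) NAND NOT (d XNOR b)

n1 = c XNOR d
n2 = d XNOR b
n3 = NOT n2 = NOT (d XNOR b)
n4 = n1 NAND n3 = (c XNOR d) NAND NOT (d XNOR b)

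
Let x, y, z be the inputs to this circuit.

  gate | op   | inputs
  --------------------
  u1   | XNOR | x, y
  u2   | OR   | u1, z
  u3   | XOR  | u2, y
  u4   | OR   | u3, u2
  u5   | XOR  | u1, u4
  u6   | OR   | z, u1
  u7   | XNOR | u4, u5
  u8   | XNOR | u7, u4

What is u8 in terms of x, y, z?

(((((x XNOR y) OR z) XOR y) OR ((x XNOR y) OR z)) XNOR ((x XNOR y) XOR ((((x XNOR y) OR z) XOR y) OR ((x XNOR y) OR z)))) XNOR ((((x XNOR y) OR z) XOR y) OR ((x XNOR y) OR z))

u1 = x XNOR y
u2 = u1 OR z = (x XNOR y) OR z
u3 = u2 XOR y = ((x XNOR y) OR z) XOR y
u4 = u3 OR u2 = (((x XNOR y) OR z) XOR y) OR ((x XNOR y) OR z)
u5 = u1 XOR u4 = (x XNOR y) XOR ((((x XNOR y) OR z) XOR y) OR ((x XNOR y) OR z))
u7 = u4 XNOR u5 = ((((x XNOR y) OR z) XOR y) OR ((x XNOR y) OR z)) XNOR ((x XNOR y) XOR ((((x XNOR y) OR z) XOR y) OR ((x XNOR y) OR z)))
u8 = u7 XNOR u4 = (((((x XNOR y) OR z) XOR y) OR ((x XNOR y) OR z)) XNOR ((x XNOR y) XOR ((((x XNOR y) OR z) XOR y) OR ((x XNOR y) OR z)))) XNOR ((((x XNOR y) OR z) XOR y) OR ((x XNOR y) OR z))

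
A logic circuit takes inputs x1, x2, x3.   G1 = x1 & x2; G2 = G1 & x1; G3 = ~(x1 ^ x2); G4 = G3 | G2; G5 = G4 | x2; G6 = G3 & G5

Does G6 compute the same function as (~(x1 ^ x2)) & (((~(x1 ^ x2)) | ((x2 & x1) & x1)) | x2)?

G1 = x1 & x2
G2 = G1 & x1 = (x1 & x2) & x1
G3 = ~(x1 ^ x2)
G4 = G3 | G2 = (~(x1 ^ x2)) | ((x1 & x2) & x1)
G5 = G4 | x2 = ((~(x1 ^ x2)) | ((x1 & x2) & x1)) | x2
G6 = G3 & G5 = (~(x1 ^ x2)) & (((~(x1 ^ x2)) | ((x1 & x2) & x1)) | x2)
At x1=0, x2=1, x3=0: circuit gives 0, formula gives 0.
At x1=0, x2=0, x3=0: circuit gives 1, formula gives 1.
Agrees on all 8 inputs.

Yes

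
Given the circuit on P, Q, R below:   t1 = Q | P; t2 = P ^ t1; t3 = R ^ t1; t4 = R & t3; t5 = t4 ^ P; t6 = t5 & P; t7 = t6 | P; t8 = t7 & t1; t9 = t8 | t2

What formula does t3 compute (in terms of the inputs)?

R ^ (Q | P)

t1 = Q | P
t3 = R ^ t1 = R ^ (Q | P)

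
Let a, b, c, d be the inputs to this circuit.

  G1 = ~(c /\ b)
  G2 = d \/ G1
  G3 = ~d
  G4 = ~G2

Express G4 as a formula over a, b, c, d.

~(d \/ (~(c /\ b)))

G1 = ~(c /\ b)
G2 = d \/ G1 = d \/ (~(c /\ b))
G4 = ~G2 = ~(d \/ (~(c /\ b)))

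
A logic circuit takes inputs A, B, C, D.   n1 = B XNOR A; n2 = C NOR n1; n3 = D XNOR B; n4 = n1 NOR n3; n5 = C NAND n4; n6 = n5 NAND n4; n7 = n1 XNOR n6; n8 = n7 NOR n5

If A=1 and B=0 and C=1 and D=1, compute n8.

n1 = 0 XNOR 1 = 0
n3 = 1 XNOR 0 = 0
n4 = 0 NOR 0 = 1
n5 = 1 NAND 1 = 0
n6 = 0 NAND 1 = 1
n7 = 0 XNOR 1 = 0
n8 = 0 NOR 0 = 1

1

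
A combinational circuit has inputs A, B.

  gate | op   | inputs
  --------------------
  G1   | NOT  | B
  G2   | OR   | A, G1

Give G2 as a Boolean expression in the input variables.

A OR NOT B

G1 = NOT B
G2 = A OR G1 = A OR NOT B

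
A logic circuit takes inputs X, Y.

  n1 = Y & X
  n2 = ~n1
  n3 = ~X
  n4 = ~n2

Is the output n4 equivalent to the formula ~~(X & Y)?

Yes

n1 = Y & X
n2 = ~n1 = ~(Y & X)
n4 = ~n2 = ~~(Y & X)
At X=0, Y=0: circuit gives 0, formula gives 0.
At X=1, Y=1: circuit gives 1, formula gives 1.
Agrees on all 4 inputs.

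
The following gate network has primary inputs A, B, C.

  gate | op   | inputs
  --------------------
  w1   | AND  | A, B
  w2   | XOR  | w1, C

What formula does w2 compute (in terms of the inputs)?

(A AND B) XOR C

w1 = A AND B
w2 = w1 XOR C = (A AND B) XOR C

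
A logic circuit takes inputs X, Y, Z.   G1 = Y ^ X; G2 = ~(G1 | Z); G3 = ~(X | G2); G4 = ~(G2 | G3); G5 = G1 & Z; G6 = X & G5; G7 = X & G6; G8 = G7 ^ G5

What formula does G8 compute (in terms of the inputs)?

(X & (X & ((Y ^ X) & Z))) ^ ((Y ^ X) & Z)

G1 = Y ^ X
G5 = G1 & Z = (Y ^ X) & Z
G6 = X & G5 = X & ((Y ^ X) & Z)
G7 = X & G6 = X & (X & ((Y ^ X) & Z))
G8 = G7 ^ G5 = (X & (X & ((Y ^ X) & Z))) ^ ((Y ^ X) & Z)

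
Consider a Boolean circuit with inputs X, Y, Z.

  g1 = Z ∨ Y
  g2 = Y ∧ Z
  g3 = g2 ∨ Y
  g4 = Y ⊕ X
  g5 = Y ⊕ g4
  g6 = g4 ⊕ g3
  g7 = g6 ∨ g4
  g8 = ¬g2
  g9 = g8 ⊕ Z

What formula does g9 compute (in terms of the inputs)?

g2 = Y ∧ Z
g8 = ¬g2 = ¬(Y ∧ Z)
g9 = g8 ⊕ Z = ¬(Y ∧ Z) ⊕ Z

¬(Y ∧ Z) ⊕ Z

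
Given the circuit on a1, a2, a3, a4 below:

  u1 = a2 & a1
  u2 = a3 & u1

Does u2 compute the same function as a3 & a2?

No

u1 = a2 & a1
u2 = a3 & u1 = a3 & (a2 & a1)
At a1=0, a2=1, a3=1, a4=0: circuit gives 0, formula gives 1.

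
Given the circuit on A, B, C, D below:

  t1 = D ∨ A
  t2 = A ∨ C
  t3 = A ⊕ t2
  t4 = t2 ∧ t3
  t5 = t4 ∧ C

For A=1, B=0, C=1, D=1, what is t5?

0

t2 = 1 ∨ 1 = 1
t3 = 1 ⊕ 1 = 0
t4 = 1 ∧ 0 = 0
t5 = 0 ∧ 1 = 0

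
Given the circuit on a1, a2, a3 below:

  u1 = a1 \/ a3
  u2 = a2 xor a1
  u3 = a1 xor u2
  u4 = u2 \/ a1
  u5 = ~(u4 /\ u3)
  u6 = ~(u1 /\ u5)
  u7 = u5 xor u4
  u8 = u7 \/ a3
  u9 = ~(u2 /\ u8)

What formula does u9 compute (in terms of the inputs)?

~((a2 xor a1) /\ (((~(((a2 xor a1) \/ a1) /\ (a1 xor (a2 xor a1)))) xor ((a2 xor a1) \/ a1)) \/ a3))

u2 = a2 xor a1
u3 = a1 xor u2 = a1 xor (a2 xor a1)
u4 = u2 \/ a1 = (a2 xor a1) \/ a1
u5 = ~(u4 /\ u3) = ~(((a2 xor a1) \/ a1) /\ (a1 xor (a2 xor a1)))
u7 = u5 xor u4 = (~(((a2 xor a1) \/ a1) /\ (a1 xor (a2 xor a1)))) xor ((a2 xor a1) \/ a1)
u8 = u7 \/ a3 = ((~(((a2 xor a1) \/ a1) /\ (a1 xor (a2 xor a1)))) xor ((a2 xor a1) \/ a1)) \/ a3
u9 = ~(u2 /\ u8) = ~((a2 xor a1) /\ (((~(((a2 xor a1) \/ a1) /\ (a1 xor (a2 xor a1)))) xor ((a2 xor a1) \/ a1)) \/ a3))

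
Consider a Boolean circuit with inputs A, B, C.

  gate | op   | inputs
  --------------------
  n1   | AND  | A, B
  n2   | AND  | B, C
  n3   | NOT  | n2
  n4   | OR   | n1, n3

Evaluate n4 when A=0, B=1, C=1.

n1 = 0 AND 1 = 0
n2 = 1 AND 1 = 1
n3 = NOT 1 = 0
n4 = 0 OR 0 = 0

0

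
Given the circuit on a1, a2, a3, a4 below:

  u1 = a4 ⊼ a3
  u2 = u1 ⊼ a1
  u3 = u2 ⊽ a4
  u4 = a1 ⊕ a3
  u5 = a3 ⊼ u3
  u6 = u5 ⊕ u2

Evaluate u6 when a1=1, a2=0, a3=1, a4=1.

0

u1 = 1 ⊼ 1 = 0
u2 = 0 ⊼ 1 = 1
u3 = 1 ⊽ 1 = 0
u5 = 1 ⊼ 0 = 1
u6 = 1 ⊕ 1 = 0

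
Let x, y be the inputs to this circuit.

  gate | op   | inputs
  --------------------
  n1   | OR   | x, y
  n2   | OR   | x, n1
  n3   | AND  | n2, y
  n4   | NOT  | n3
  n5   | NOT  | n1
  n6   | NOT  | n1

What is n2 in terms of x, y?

n1 = x OR y
n2 = x OR n1 = x OR (x OR y)

x OR (x OR y)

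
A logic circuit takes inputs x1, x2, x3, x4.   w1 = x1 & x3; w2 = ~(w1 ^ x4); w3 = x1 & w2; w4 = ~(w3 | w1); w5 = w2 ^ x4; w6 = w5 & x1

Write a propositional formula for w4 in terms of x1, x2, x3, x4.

~((x1 & (~((x1 & x3) ^ x4))) | (x1 & x3))

w1 = x1 & x3
w2 = ~(w1 ^ x4) = ~((x1 & x3) ^ x4)
w3 = x1 & w2 = x1 & (~((x1 & x3) ^ x4))
w4 = ~(w3 | w1) = ~((x1 & (~((x1 & x3) ^ x4))) | (x1 & x3))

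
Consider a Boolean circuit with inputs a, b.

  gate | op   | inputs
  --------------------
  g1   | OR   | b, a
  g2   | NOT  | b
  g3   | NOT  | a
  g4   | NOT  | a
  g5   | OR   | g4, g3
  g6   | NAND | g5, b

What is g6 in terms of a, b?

g3 = NOT a
g4 = NOT a
g5 = g4 OR g3 = NOT a OR NOT a
g6 = g5 NAND b = (NOT a OR NOT a) NAND b

(NOT a OR NOT a) NAND b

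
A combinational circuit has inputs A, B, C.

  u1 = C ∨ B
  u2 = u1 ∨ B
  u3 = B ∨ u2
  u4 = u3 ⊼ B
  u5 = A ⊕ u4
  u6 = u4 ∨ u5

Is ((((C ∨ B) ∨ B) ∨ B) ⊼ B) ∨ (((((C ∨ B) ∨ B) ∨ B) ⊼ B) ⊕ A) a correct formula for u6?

u1 = C ∨ B
u2 = u1 ∨ B = (C ∨ B) ∨ B
u3 = B ∨ u2 = B ∨ ((C ∨ B) ∨ B)
u4 = u3 ⊼ B = (B ∨ ((C ∨ B) ∨ B)) ⊼ B
u5 = A ⊕ u4 = A ⊕ ((B ∨ ((C ∨ B) ∨ B)) ⊼ B)
u6 = u4 ∨ u5 = ((B ∨ ((C ∨ B) ∨ B)) ⊼ B) ∨ (A ⊕ ((B ∨ ((C ∨ B) ∨ B)) ⊼ B))
At A=0, B=1, C=0: circuit gives 0, formula gives 0.
At A=0, B=0, C=0: circuit gives 1, formula gives 1.
Agrees on all 8 inputs.

Yes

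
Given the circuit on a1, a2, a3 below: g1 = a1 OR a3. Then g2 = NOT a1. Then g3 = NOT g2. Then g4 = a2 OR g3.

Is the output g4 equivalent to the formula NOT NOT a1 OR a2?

Yes

g2 = NOT a1
g3 = NOT g2 = NOT NOT a1
g4 = a2 OR g3 = a2 OR NOT NOT a1
At a1=0, a2=0, a3=0: circuit gives 0, formula gives 0.
At a1=0, a2=1, a3=0: circuit gives 1, formula gives 1.
Agrees on all 8 inputs.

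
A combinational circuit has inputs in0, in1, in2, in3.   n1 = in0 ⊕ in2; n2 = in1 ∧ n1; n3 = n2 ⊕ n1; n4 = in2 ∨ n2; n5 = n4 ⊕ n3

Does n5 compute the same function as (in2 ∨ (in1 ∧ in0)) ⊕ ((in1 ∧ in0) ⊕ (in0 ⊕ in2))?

n1 = in0 ⊕ in2
n2 = in1 ∧ n1 = in1 ∧ (in0 ⊕ in2)
n3 = n2 ⊕ n1 = (in1 ∧ (in0 ⊕ in2)) ⊕ (in0 ⊕ in2)
n4 = in2 ∨ n2 = in2 ∨ (in1 ∧ (in0 ⊕ in2))
n5 = n4 ⊕ n3 = (in2 ∨ (in1 ∧ (in0 ⊕ in2))) ⊕ ((in1 ∧ (in0 ⊕ in2)) ⊕ (in0 ⊕ in2))
At in0=0, in1=1, in2=1, in3=0: circuit gives 1, formula gives 0.

No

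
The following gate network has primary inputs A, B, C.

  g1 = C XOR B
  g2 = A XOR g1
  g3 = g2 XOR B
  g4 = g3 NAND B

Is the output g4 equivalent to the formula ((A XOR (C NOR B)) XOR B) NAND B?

g1 = C XOR B
g2 = A XOR g1 = A XOR (C XOR B)
g3 = g2 XOR B = (A XOR (C XOR B)) XOR B
g4 = g3 NAND B = ((A XOR (C XOR B)) XOR B) NAND B
At A=0, B=1, C=0: circuit gives 1, formula gives 0.

No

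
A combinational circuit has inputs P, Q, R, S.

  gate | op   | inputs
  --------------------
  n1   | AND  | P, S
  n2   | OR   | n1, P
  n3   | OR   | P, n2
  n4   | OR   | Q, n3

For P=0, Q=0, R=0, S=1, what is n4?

0

n1 = 0 AND 1 = 0
n2 = 0 OR 0 = 0
n3 = 0 OR 0 = 0
n4 = 0 OR 0 = 0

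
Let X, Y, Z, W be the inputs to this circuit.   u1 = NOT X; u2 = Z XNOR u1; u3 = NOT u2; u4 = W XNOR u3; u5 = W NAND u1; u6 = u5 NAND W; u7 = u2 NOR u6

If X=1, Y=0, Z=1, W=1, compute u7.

1

u1 = NOT 1 = 0
u2 = 1 XNOR 0 = 0
u5 = 1 NAND 0 = 1
u6 = 1 NAND 1 = 0
u7 = 0 NOR 0 = 1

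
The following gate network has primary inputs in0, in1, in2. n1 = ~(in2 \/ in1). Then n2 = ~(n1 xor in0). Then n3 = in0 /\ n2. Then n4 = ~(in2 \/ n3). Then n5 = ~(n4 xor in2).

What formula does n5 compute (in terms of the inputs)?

~((~(in2 \/ (in0 /\ (~((~(in2 \/ in1)) xor in0))))) xor in2)

n1 = ~(in2 \/ in1)
n2 = ~(n1 xor in0) = ~((~(in2 \/ in1)) xor in0)
n3 = in0 /\ n2 = in0 /\ (~((~(in2 \/ in1)) xor in0))
n4 = ~(in2 \/ n3) = ~(in2 \/ (in0 /\ (~((~(in2 \/ in1)) xor in0))))
n5 = ~(n4 xor in2) = ~((~(in2 \/ (in0 /\ (~((~(in2 \/ in1)) xor in0))))) xor in2)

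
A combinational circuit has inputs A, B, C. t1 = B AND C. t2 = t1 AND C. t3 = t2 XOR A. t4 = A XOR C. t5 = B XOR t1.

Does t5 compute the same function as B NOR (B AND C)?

No

t1 = B AND C
t5 = B XOR t1 = B XOR (B AND C)
At A=0, B=0, C=0: circuit gives 0, formula gives 1.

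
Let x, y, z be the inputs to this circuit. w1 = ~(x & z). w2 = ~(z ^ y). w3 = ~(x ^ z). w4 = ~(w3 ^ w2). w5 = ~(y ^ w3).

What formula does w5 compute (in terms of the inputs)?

w3 = ~(x ^ z)
w5 = ~(y ^ w3) = ~(y ^ (~(x ^ z)))

~(y ^ (~(x ^ z)))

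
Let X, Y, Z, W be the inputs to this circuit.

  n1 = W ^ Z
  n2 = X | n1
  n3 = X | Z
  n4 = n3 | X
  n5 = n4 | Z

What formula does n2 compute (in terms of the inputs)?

n1 = W ^ Z
n2 = X | n1 = X | (W ^ Z)

X | (W ^ Z)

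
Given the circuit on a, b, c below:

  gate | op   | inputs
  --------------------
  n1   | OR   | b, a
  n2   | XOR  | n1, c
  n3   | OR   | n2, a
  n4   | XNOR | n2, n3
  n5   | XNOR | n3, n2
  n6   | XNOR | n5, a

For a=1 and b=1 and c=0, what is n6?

1

n1 = 1 OR 1 = 1
n2 = 1 XOR 0 = 1
n3 = 1 OR 1 = 1
n5 = 1 XNOR 1 = 1
n6 = 1 XNOR 1 = 1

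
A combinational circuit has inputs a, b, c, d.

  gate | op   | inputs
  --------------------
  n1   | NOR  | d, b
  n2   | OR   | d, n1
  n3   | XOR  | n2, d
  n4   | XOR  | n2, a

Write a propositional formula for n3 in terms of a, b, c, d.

(d OR (d NOR b)) XOR d

n1 = d NOR b
n2 = d OR n1 = d OR (d NOR b)
n3 = n2 XOR d = (d OR (d NOR b)) XOR d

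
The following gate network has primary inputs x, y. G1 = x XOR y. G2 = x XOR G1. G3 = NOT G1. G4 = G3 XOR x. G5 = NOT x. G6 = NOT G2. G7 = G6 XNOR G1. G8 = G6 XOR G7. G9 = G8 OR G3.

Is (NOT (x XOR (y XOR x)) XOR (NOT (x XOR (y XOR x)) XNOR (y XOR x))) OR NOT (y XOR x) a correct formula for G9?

Yes

G1 = x XOR y
G2 = x XOR G1 = x XOR (x XOR y)
G3 = NOT G1 = NOT (x XOR y)
G6 = NOT G2 = NOT (x XOR (x XOR y))
G7 = G6 XNOR G1 = NOT (x XOR (x XOR y)) XNOR (x XOR y)
G8 = G6 XOR G7 = NOT (x XOR (x XOR y)) XOR (NOT (x XOR (x XOR y)) XNOR (x XOR y))
G9 = G8 OR G3 = (NOT (x XOR (x XOR y)) XOR (NOT (x XOR (x XOR y)) XNOR (x XOR y))) OR NOT (x XOR y)
At x=0, y=1: circuit gives 0, formula gives 0.
At x=0, y=0: circuit gives 1, formula gives 1.
Agrees on all 4 inputs.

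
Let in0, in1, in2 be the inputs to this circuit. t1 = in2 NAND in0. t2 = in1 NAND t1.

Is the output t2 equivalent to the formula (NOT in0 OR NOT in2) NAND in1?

Yes

t1 = in2 NAND in0
t2 = in1 NAND t1 = in1 NAND (in2 NAND in0)
At in0=0, in1=1, in2=0: circuit gives 0, formula gives 0.
At in0=0, in1=0, in2=0: circuit gives 1, formula gives 1.
Agrees on all 8 inputs.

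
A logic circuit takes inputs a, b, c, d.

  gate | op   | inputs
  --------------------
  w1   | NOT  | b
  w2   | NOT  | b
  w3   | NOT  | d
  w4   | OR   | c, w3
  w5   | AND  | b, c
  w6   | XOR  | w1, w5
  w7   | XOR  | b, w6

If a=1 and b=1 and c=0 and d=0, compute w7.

w1 = NOT 1 = 0
w5 = 1 AND 0 = 0
w6 = 0 XOR 0 = 0
w7 = 1 XOR 0 = 1

1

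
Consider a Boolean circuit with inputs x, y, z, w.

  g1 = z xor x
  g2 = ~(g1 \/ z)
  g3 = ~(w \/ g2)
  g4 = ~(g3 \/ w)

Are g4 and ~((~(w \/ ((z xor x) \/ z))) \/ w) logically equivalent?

g1 = z xor x
g2 = ~(g1 \/ z) = ~((z xor x) \/ z)
g3 = ~(w \/ g2) = ~(w \/ (~((z xor x) \/ z)))
g4 = ~(g3 \/ w) = ~((~(w \/ (~((z xor x) \/ z)))) \/ w)
At x=0, y=0, z=0, w=0: circuit gives 1, formula gives 0.

No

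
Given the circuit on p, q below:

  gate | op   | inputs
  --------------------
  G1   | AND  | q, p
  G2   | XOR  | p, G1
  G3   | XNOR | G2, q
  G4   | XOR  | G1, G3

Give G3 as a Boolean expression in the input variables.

(p XOR (q AND p)) XNOR q

G1 = q AND p
G2 = p XOR G1 = p XOR (q AND p)
G3 = G2 XNOR q = (p XOR (q AND p)) XNOR q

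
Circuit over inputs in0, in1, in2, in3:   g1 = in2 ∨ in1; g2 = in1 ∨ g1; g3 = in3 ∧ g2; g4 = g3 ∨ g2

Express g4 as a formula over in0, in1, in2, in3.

(in3 ∧ (in1 ∨ (in2 ∨ in1))) ∨ (in1 ∨ (in2 ∨ in1))

g1 = in2 ∨ in1
g2 = in1 ∨ g1 = in1 ∨ (in2 ∨ in1)
g3 = in3 ∧ g2 = in3 ∧ (in1 ∨ (in2 ∨ in1))
g4 = g3 ∨ g2 = (in3 ∧ (in1 ∨ (in2 ∨ in1))) ∨ (in1 ∨ (in2 ∨ in1))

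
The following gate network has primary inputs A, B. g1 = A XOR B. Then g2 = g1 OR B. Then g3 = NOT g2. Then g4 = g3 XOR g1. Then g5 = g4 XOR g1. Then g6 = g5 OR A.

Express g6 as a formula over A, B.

g1 = A XOR B
g2 = g1 OR B = (A XOR B) OR B
g3 = NOT g2 = NOT ((A XOR B) OR B)
g4 = g3 XOR g1 = NOT ((A XOR B) OR B) XOR (A XOR B)
g5 = g4 XOR g1 = (NOT ((A XOR B) OR B) XOR (A XOR B)) XOR (A XOR B)
g6 = g5 OR A = ((NOT ((A XOR B) OR B) XOR (A XOR B)) XOR (A XOR B)) OR A

((NOT ((A XOR B) OR B) XOR (A XOR B)) XOR (A XOR B)) OR A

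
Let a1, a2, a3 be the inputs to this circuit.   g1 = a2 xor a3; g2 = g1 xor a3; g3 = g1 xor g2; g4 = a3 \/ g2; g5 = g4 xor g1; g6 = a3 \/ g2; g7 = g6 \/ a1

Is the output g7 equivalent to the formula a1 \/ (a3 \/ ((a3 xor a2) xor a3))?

g1 = a2 xor a3
g2 = g1 xor a3 = (a2 xor a3) xor a3
g6 = a3 \/ g2 = a3 \/ ((a2 xor a3) xor a3)
g7 = g6 \/ a1 = (a3 \/ ((a2 xor a3) xor a3)) \/ a1
At a1=0, a2=0, a3=0: circuit gives 0, formula gives 0.
At a1=0, a2=0, a3=1: circuit gives 1, formula gives 1.
Agrees on all 8 inputs.

Yes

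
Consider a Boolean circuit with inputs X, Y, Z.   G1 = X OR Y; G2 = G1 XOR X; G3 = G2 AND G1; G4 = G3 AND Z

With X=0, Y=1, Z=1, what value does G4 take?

1

G1 = 0 OR 1 = 1
G2 = 1 XOR 0 = 1
G3 = 1 AND 1 = 1
G4 = 1 AND 1 = 1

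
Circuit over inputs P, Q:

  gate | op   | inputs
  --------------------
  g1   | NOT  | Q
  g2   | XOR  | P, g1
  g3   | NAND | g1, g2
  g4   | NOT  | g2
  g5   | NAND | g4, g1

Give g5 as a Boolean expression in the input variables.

g1 = NOT Q
g2 = P XOR g1 = P XOR NOT Q
g4 = NOT g2 = NOT (P XOR NOT Q)
g5 = g4 NAND g1 = NOT (P XOR NOT Q) NAND NOT Q

NOT (P XOR NOT Q) NAND NOT Q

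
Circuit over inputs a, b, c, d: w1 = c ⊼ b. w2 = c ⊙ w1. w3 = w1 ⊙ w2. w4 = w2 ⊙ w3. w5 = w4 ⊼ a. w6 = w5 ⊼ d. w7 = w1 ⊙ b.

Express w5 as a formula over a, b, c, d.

((c ⊙ (c ⊼ b)) ⊙ ((c ⊼ b) ⊙ (c ⊙ (c ⊼ b)))) ⊼ a

w1 = c ⊼ b
w2 = c ⊙ w1 = c ⊙ (c ⊼ b)
w3 = w1 ⊙ w2 = (c ⊼ b) ⊙ (c ⊙ (c ⊼ b))
w4 = w2 ⊙ w3 = (c ⊙ (c ⊼ b)) ⊙ ((c ⊼ b) ⊙ (c ⊙ (c ⊼ b)))
w5 = w4 ⊼ a = ((c ⊙ (c ⊼ b)) ⊙ ((c ⊼ b) ⊙ (c ⊙ (c ⊼ b)))) ⊼ a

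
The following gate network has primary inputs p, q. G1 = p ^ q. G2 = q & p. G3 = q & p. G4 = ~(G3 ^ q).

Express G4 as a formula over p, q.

G3 = q & p
G4 = ~(G3 ^ q) = ~((q & p) ^ q)

~((q & p) ^ q)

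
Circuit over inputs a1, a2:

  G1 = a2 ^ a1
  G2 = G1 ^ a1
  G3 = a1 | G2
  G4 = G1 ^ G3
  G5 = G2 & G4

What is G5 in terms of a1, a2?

G1 = a2 ^ a1
G2 = G1 ^ a1 = (a2 ^ a1) ^ a1
G3 = a1 | G2 = a1 | ((a2 ^ a1) ^ a1)
G4 = G1 ^ G3 = (a2 ^ a1) ^ (a1 | ((a2 ^ a1) ^ a1))
G5 = G2 & G4 = ((a2 ^ a1) ^ a1) & ((a2 ^ a1) ^ (a1 | ((a2 ^ a1) ^ a1)))

((a2 ^ a1) ^ a1) & ((a2 ^ a1) ^ (a1 | ((a2 ^ a1) ^ a1)))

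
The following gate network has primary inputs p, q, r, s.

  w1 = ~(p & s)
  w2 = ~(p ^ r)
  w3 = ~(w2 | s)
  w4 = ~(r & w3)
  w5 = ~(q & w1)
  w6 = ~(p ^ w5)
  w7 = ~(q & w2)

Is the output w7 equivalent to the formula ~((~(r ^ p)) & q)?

w2 = ~(p ^ r)
w7 = ~(q & w2) = ~(q & (~(p ^ r)))
At p=0, q=1, r=0, s=0: circuit gives 0, formula gives 0.
At p=0, q=0, r=0, s=0: circuit gives 1, formula gives 1.
Agrees on all 16 inputs.

Yes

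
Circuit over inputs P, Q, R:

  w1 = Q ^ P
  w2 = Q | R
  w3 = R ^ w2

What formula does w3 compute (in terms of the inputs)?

w2 = Q | R
w3 = R ^ w2 = R ^ (Q | R)

R ^ (Q | R)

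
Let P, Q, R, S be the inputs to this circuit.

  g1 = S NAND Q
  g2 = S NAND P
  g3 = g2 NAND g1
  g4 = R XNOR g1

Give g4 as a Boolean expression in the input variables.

R XNOR (S NAND Q)

g1 = S NAND Q
g4 = R XNOR g1 = R XNOR (S NAND Q)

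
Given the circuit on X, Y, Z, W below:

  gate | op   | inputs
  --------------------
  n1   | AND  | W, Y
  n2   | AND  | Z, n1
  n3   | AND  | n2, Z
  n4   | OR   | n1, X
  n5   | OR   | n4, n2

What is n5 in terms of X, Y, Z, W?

n1 = W AND Y
n2 = Z AND n1 = Z AND (W AND Y)
n4 = n1 OR X = (W AND Y) OR X
n5 = n4 OR n2 = ((W AND Y) OR X) OR (Z AND (W AND Y))

((W AND Y) OR X) OR (Z AND (W AND Y))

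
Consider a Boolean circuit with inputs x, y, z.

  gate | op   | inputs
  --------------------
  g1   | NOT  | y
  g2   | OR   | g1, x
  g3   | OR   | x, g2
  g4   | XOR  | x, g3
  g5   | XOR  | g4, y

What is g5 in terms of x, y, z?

(x XOR (x OR (NOT y OR x))) XOR y

g1 = NOT y
g2 = g1 OR x = NOT y OR x
g3 = x OR g2 = x OR (NOT y OR x)
g4 = x XOR g3 = x XOR (x OR (NOT y OR x))
g5 = g4 XOR y = (x XOR (x OR (NOT y OR x))) XOR y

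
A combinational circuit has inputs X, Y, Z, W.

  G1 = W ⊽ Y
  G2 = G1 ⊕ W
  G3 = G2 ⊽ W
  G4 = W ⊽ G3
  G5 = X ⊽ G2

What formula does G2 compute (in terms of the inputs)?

G1 = W ⊽ Y
G2 = G1 ⊕ W = (W ⊽ Y) ⊕ W

(W ⊽ Y) ⊕ W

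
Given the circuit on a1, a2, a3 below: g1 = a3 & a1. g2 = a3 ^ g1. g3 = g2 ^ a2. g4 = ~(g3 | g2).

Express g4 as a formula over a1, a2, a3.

g1 = a3 & a1
g2 = a3 ^ g1 = a3 ^ (a3 & a1)
g3 = g2 ^ a2 = (a3 ^ (a3 & a1)) ^ a2
g4 = ~(g3 | g2) = ~(((a3 ^ (a3 & a1)) ^ a2) | (a3 ^ (a3 & a1)))

~(((a3 ^ (a3 & a1)) ^ a2) | (a3 ^ (a3 & a1)))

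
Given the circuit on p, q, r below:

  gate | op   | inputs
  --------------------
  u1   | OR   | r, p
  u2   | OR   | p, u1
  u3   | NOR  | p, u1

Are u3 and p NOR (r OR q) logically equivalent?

No

u1 = r OR p
u3 = p NOR u1 = p NOR (r OR p)
At p=0, q=1, r=0: circuit gives 1, formula gives 0.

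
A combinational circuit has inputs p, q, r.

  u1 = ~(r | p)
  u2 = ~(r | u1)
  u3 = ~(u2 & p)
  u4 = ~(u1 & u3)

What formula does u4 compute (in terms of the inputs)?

~((~(r | p)) & (~((~(r | (~(r | p)))) & p)))

u1 = ~(r | p)
u2 = ~(r | u1) = ~(r | (~(r | p)))
u3 = ~(u2 & p) = ~((~(r | (~(r | p)))) & p)
u4 = ~(u1 & u3) = ~((~(r | p)) & (~((~(r | (~(r | p)))) & p)))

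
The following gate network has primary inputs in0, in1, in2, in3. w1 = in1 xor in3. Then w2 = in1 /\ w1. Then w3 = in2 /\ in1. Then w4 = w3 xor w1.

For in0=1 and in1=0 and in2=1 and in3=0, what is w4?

w1 = 0 xor 0 = 0
w3 = 1 /\ 0 = 0
w4 = 0 xor 0 = 0

0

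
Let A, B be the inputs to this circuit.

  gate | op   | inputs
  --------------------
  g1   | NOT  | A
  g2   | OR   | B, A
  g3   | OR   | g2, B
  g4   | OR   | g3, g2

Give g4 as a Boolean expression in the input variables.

((B OR A) OR B) OR (B OR A)

g2 = B OR A
g3 = g2 OR B = (B OR A) OR B
g4 = g3 OR g2 = ((B OR A) OR B) OR (B OR A)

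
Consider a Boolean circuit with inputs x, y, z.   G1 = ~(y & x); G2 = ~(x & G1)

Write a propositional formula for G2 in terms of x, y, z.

~(x & (~(y & x)))

G1 = ~(y & x)
G2 = ~(x & G1) = ~(x & (~(y & x)))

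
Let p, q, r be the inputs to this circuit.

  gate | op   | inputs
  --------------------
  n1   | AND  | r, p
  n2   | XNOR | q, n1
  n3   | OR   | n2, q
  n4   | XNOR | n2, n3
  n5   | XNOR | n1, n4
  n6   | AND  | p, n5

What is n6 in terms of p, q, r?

p AND ((r AND p) XNOR ((q XNOR (r AND p)) XNOR ((q XNOR (r AND p)) OR q)))

n1 = r AND p
n2 = q XNOR n1 = q XNOR (r AND p)
n3 = n2 OR q = (q XNOR (r AND p)) OR q
n4 = n2 XNOR n3 = (q XNOR (r AND p)) XNOR ((q XNOR (r AND p)) OR q)
n5 = n1 XNOR n4 = (r AND p) XNOR ((q XNOR (r AND p)) XNOR ((q XNOR (r AND p)) OR q))
n6 = p AND n5 = p AND ((r AND p) XNOR ((q XNOR (r AND p)) XNOR ((q XNOR (r AND p)) OR q)))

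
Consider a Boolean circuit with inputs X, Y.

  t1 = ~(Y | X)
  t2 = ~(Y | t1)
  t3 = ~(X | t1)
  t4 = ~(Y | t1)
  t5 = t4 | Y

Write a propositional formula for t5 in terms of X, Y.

t1 = ~(Y | X)
t4 = ~(Y | t1) = ~(Y | (~(Y | X)))
t5 = t4 | Y = (~(Y | (~(Y | X)))) | Y

(~(Y | (~(Y | X)))) | Y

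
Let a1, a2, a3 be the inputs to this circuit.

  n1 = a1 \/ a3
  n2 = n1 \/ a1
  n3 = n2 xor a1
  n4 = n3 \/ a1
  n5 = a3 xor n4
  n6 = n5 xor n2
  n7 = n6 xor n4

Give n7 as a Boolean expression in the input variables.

n1 = a1 \/ a3
n2 = n1 \/ a1 = (a1 \/ a3) \/ a1
n3 = n2 xor a1 = ((a1 \/ a3) \/ a1) xor a1
n4 = n3 \/ a1 = (((a1 \/ a3) \/ a1) xor a1) \/ a1
n5 = a3 xor n4 = a3 xor ((((a1 \/ a3) \/ a1) xor a1) \/ a1)
n6 = n5 xor n2 = (a3 xor ((((a1 \/ a3) \/ a1) xor a1) \/ a1)) xor ((a1 \/ a3) \/ a1)
n7 = n6 xor n4 = ((a3 xor ((((a1 \/ a3) \/ a1) xor a1) \/ a1)) xor ((a1 \/ a3) \/ a1)) xor ((((a1 \/ a3) \/ a1) xor a1) \/ a1)

((a3 xor ((((a1 \/ a3) \/ a1) xor a1) \/ a1)) xor ((a1 \/ a3) \/ a1)) xor ((((a1 \/ a3) \/ a1) xor a1) \/ a1)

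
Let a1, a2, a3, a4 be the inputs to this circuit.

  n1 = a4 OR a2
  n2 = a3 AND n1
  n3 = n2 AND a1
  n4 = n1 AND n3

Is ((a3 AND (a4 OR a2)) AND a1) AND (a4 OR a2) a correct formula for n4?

Yes

n1 = a4 OR a2
n2 = a3 AND n1 = a3 AND (a4 OR a2)
n3 = n2 AND a1 = (a3 AND (a4 OR a2)) AND a1
n4 = n1 AND n3 = (a4 OR a2) AND ((a3 AND (a4 OR a2)) AND a1)
At a1=0, a2=0, a3=0, a4=0: circuit gives 0, formula gives 0.
At a1=1, a2=0, a3=1, a4=1: circuit gives 1, formula gives 1.
Agrees on all 16 inputs.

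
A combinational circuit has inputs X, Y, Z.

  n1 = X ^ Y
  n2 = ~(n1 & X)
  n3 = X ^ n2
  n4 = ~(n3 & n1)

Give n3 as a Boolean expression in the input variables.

X ^ (~((X ^ Y) & X))

n1 = X ^ Y
n2 = ~(n1 & X) = ~((X ^ Y) & X)
n3 = X ^ n2 = X ^ (~((X ^ Y) & X))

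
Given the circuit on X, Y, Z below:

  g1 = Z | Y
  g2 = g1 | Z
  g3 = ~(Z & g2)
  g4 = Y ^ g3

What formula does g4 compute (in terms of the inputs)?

Y ^ (~(Z & ((Z | Y) | Z)))

g1 = Z | Y
g2 = g1 | Z = (Z | Y) | Z
g3 = ~(Z & g2) = ~(Z & ((Z | Y) | Z))
g4 = Y ^ g3 = Y ^ (~(Z & ((Z | Y) | Z)))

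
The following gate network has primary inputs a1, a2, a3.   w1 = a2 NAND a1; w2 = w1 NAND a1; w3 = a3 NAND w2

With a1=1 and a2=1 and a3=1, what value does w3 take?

0

w1 = 1 NAND 1 = 0
w2 = 0 NAND 1 = 1
w3 = 1 NAND 1 = 0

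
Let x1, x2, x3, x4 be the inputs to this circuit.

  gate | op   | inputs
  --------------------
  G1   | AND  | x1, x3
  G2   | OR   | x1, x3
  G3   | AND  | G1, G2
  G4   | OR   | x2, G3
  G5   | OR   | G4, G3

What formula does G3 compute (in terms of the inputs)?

(x1 AND x3) AND (x1 OR x3)

G1 = x1 AND x3
G2 = x1 OR x3
G3 = G1 AND G2 = (x1 AND x3) AND (x1 OR x3)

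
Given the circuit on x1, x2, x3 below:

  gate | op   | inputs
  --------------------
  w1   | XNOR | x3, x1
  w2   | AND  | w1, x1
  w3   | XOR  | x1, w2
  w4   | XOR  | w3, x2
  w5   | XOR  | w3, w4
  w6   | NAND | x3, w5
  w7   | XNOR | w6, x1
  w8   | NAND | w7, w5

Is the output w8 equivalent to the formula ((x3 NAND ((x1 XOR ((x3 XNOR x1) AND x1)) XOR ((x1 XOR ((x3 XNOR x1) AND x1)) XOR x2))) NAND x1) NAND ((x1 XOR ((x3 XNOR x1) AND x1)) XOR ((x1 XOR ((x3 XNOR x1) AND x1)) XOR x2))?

w1 = x3 XNOR x1
w2 = w1 AND x1 = (x3 XNOR x1) AND x1
w3 = x1 XOR w2 = x1 XOR ((x3 XNOR x1) AND x1)
w4 = w3 XOR x2 = (x1 XOR ((x3 XNOR x1) AND x1)) XOR x2
w5 = w3 XOR w4 = (x1 XOR ((x3 XNOR x1) AND x1)) XOR ((x1 XOR ((x3 XNOR x1) AND x1)) XOR x2)
w6 = x3 NAND w5 = x3 NAND ((x1 XOR ((x3 XNOR x1) AND x1)) XOR ((x1 XOR ((x3 XNOR x1) AND x1)) XOR x2))
w7 = w6 XNOR x1 = (x3 NAND ((x1 XOR ((x3 XNOR x1) AND x1)) XOR ((x1 XOR ((x3 XNOR x1) AND x1)) XOR x2))) XNOR x1
w8 = w7 NAND w5 = ((x3 NAND ((x1 XOR ((x3 XNOR x1) AND x1)) XOR ((x1 XOR ((x3 XNOR x1) AND x1)) XOR x2))) XNOR x1) NAND ((x1 XOR ((x3 XNOR x1) AND x1)) XOR ((x1 XOR ((x3 XNOR x1) AND x1)) XOR x2))
At x1=0, x2=1, x3=0: circuit gives 1, formula gives 0.

No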